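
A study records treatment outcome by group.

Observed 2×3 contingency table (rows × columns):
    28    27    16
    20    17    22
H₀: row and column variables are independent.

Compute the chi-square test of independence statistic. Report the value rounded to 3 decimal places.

test statistic = 3.475

Row totals [71, 59], col totals [48, 44, 38], n=130
χ² = (28−26.22)²/26.22 + (27−24.03)²/24.03 + (16−20.75)²/20.75 + (20−21.78)²/21.78 + (17−19.97)²/19.97 + (22−17.25)²/17.25 = 3.4753
df = 2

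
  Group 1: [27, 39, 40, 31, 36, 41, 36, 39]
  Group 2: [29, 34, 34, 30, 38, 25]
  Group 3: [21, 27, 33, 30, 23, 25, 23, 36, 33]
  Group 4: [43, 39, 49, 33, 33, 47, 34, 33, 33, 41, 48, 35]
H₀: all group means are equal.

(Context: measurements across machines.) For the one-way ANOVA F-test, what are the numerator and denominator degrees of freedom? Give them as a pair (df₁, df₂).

degrees of freedom = [3, 31]

k = 4 groups, N = 35 total
df = (k−1, N−k) = (4−1, 35−4) = (3, 31)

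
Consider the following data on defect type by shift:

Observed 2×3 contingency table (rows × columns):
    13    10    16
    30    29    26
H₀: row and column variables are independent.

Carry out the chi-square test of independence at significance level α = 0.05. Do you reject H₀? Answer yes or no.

reject H₀: no

Row totals [39, 85], col totals [43, 39, 42], n=124
χ² = (13−13.52)²/13.52 + (10−12.27)²/12.27 + (16−13.21)²/13.21 + (30−29.48)²/29.48 + (29−26.73)²/26.73 + (26−28.79)²/28.79 = 1.5002
df = 2
p-value (upper-tail) = 0.47231
At α=0.05: p ≥ α → fail to reject H₀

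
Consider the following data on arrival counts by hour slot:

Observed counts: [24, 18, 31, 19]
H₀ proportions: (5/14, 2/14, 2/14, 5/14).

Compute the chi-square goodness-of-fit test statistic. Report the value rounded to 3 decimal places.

test statistic = 34.289

n = 92; E_i = n·p_i = [32.86, 13.14, 13.14, 32.86]
χ² = (24−32.86)²/32.86 + (18−13.14)²/13.14 + (31−13.14)²/13.14 + (19−32.86)²/32.86 = 34.2891
df = 3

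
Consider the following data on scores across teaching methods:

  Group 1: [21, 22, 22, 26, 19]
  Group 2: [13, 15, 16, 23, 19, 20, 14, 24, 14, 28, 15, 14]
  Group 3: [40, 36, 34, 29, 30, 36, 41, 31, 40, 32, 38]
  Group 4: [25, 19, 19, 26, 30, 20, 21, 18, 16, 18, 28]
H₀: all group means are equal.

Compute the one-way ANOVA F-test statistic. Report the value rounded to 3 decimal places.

Group means [22.00, 17.92, 35.18, 21.82], grand mean 24.410
SSB = Σnᵢ(x̄ᵢ−x̄)² = 1885.247; SSW = ΣΣ(x−x̄ᵢ)² = 686.189
MSB = 1885.247/3 = 628.4155; MSW = 686.189/35 = 19.6054
F = MSB/MSW = 32.0532
df = (3, 35)

test statistic = 32.053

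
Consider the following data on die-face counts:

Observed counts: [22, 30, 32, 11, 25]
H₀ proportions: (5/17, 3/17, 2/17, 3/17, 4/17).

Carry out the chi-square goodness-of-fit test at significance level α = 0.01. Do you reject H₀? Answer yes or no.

n = 120; E_i = n·p_i = [35.29, 21.18, 14.12, 21.18, 28.24]
χ² = (22−35.29)²/35.29 + (30−21.18)²/21.18 + (32−14.12)²/14.12 + (11−21.18)²/21.18 + (25−28.24)²/28.24 = 36.5960
df = 4
p-value (upper-tail) = 0.00000
At α=0.01: p < α → reject H₀

reject H₀: yes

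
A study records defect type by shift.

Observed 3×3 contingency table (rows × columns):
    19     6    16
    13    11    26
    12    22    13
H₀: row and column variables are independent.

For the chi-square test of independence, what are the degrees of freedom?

df = (r−1)(c−1) = (3−1)·(3−1) = 4

degrees of freedom = 4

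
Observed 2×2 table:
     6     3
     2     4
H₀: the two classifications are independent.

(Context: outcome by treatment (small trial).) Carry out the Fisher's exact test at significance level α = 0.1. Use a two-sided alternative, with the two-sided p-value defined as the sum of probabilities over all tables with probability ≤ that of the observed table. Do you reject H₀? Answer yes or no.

Margins: r₁=9, r₂=6, c₁=8, c₂=7, n=15
p_obs = C(9,6)·C(6,2)/C(15,8); sum pmf over tables with pmf ≤ p_obs
p-value (two-sided) = 0.31469
At α=0.1: p ≥ α → fail to reject H₀

reject H₀: no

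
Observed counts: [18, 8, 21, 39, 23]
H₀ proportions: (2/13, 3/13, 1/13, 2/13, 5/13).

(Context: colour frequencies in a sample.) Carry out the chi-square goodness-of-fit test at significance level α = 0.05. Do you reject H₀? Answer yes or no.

reject H₀: yes

n = 109; E_i = n·p_i = [16.77, 25.15, 8.38, 16.77, 41.92]
χ² = (18−16.77)²/16.77 + (8−25.15)²/25.15 + (21−8.38)²/8.38 + (39−16.77)²/16.77 + (23−41.92)²/41.92 = 68.7820
df = 4
p-value (upper-tail) = 0.00000
At α=0.05: p < α → reject H₀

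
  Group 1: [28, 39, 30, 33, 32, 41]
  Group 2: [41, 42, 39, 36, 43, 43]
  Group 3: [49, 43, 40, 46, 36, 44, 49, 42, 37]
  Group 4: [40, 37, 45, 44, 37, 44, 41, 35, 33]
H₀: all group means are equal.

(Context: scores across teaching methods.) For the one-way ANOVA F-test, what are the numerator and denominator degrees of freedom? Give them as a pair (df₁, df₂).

k = 4 groups, N = 30 total
df = (k−1, N−k) = (4−1, 30−4) = (3, 26)

degrees of freedom = [3, 26]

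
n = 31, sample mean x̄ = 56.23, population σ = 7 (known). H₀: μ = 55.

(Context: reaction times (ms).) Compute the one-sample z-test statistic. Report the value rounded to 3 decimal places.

test statistic = 0.978

SE = σ/√n = 7/√31 = 1.2572
z = (x̄−μ₀)/SE = (56.23−55)/1.2572 = 0.9783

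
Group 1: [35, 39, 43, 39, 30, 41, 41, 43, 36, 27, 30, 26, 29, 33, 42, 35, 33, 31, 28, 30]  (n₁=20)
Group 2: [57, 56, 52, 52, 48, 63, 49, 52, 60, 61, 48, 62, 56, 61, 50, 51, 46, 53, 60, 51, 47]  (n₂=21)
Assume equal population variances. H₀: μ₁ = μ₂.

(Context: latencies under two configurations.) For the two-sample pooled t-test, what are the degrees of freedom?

degrees of freedom = 39

df = n₁ + n₂ − 2 = 20 + 21 − 2 = 39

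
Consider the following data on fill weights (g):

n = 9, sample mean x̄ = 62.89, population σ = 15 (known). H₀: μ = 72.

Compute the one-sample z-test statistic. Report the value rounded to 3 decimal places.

SE = σ/√n = 15/√9 = 5.0000
z = (x̄−μ₀)/SE = (62.89−72)/5.0000 = -1.8220

test statistic = -1.822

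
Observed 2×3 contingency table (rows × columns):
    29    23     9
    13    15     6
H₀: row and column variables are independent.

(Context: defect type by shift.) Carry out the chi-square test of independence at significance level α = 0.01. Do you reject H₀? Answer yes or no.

reject H₀: no

Row totals [61, 34], col totals [42, 38, 15], n=95
χ² = (29−26.97)²/26.97 + (23−24.40)²/24.40 + (9−9.63)²/9.63 + (13−15.03)²/15.03 + (15−13.60)²/13.60 + (6−5.37)²/5.37 = 0.7678
df = 2
p-value (upper-tail) = 0.68121
At α=0.01: p ≥ α → fail to reject H₀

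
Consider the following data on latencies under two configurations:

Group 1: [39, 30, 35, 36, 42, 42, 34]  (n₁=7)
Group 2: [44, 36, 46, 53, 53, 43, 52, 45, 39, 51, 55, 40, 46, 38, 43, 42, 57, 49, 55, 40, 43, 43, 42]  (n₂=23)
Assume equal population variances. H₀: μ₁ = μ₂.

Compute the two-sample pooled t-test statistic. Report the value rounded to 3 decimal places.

test statistic = -3.632

x̄₁=36.857, s₁=4.413, n₁=7
x̄₂=45.870, s₂=6.063, n₂=23
s_p² = [6·4.413² + 22·6.063²]/28 = 33.0524
SE = √(s_p²·(1/7+1/23)) = 2.4817
t = (36.857−45.870)/2.4817 = -3.6316
df = 28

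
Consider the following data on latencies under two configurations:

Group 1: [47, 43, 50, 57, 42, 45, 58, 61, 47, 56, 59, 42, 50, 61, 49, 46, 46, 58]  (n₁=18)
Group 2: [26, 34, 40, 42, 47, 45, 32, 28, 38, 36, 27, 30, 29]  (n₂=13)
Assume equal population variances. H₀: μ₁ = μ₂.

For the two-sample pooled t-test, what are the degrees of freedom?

degrees of freedom = 29

df = n₁ + n₂ − 2 = 18 + 13 − 2 = 29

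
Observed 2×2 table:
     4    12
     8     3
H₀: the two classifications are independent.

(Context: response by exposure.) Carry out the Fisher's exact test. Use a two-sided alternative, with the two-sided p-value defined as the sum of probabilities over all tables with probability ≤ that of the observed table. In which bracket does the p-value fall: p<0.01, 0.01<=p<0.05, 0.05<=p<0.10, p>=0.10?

p-value bracket: 0.01<=p<0.05

Margins: r₁=16, r₂=11, c₁=12, c₂=15, n=27
p_obs = C(16,4)·C(11,8)/C(27,12); sum pmf over tables with pmf ≤ p_obs
p-value (two-sided) = 0.02199
→ bracket: 0.01<=p<0.05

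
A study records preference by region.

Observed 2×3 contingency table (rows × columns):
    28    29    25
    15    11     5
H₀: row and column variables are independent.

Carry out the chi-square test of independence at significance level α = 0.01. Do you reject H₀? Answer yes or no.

Row totals [82, 31], col totals [43, 40, 30], n=113
χ² = (28−31.20)²/31.20 + (29−29.03)²/29.03 + (25−21.77)²/21.77 + (15−11.80)²/11.80 + (11−10.97)²/10.97 + (5−8.23)²/8.23 = 2.9459
df = 2
p-value (upper-tail) = 0.22924
At α=0.01: p ≥ α → fail to reject H₀

reject H₀: no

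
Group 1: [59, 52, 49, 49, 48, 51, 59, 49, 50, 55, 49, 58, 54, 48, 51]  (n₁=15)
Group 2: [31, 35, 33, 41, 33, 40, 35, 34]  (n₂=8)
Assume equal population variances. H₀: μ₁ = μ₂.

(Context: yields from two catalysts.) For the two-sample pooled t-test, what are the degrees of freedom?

df = n₁ + n₂ − 2 = 15 + 8 − 2 = 21

degrees of freedom = 21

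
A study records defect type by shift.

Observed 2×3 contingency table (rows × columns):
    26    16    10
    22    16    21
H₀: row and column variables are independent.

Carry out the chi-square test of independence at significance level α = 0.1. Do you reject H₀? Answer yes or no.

Row totals [52, 59], col totals [48, 32, 31], n=111
χ² = (26−22.49)²/22.49 + (16−14.99)²/14.99 + (10−14.52)²/14.52 + (22−25.51)²/25.51 + (16−17.01)²/17.01 + (21−16.48)²/16.48 = 3.8103
df = 2
p-value (upper-tail) = 0.14880
At α=0.1: p ≥ α → fail to reject H₀

reject H₀: no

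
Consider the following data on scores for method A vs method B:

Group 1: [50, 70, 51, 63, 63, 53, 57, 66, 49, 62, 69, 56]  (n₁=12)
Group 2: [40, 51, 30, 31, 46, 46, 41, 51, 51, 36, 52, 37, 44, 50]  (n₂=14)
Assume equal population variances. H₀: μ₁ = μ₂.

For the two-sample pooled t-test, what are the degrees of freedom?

df = n₁ + n₂ − 2 = 12 + 14 − 2 = 24

degrees of freedom = 24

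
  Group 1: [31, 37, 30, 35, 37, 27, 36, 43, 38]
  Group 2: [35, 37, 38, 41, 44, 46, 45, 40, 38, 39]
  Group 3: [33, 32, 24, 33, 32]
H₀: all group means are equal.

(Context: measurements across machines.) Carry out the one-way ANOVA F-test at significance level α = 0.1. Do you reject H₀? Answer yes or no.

reject H₀: yes

Group means [34.89, 40.30, 30.80], grand mean 36.292
SSB = Σnᵢ(x̄ᵢ−x̄)² = 329.169; SSW = ΣΣ(x−x̄ᵢ)² = 365.789
MSB = 329.169/2 = 164.5847; MSW = 365.789/21 = 17.4185
F = MSB/MSW = 9.4488
df = (2, 21)
p-value (upper-tail) = 0.00118
At α=0.1: p < α → reject H₀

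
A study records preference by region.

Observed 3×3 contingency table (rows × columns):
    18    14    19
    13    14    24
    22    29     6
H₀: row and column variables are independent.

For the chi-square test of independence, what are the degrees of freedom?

df = (r−1)(c−1) = (3−1)·(3−1) = 4

degrees of freedom = 4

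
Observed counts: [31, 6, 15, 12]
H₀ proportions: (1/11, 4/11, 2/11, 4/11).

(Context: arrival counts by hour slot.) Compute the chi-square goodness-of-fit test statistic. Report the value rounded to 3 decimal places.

test statistic = 128.242

n = 64; E_i = n·p_i = [5.82, 23.27, 11.64, 23.27]
χ² = (31−5.82)²/5.82 + (6−23.27)²/23.27 + (15−11.64)²/11.64 + (12−23.27)²/23.27 = 128.2422
df = 3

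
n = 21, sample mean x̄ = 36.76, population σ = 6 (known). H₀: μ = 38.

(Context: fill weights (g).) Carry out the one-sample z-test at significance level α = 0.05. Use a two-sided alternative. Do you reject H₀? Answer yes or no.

reject H₀: no

SE = σ/√n = 6/√21 = 1.3093
z = (x̄−μ₀)/SE = (36.76−38)/1.3093 = -0.9471
p-value (two-sided) = 0.34361
At α=0.05: p ≥ α → fail to reject H₀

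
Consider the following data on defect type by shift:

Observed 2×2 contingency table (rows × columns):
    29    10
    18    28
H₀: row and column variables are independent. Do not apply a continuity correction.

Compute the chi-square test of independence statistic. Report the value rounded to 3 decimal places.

test statistic = 10.596

Row totals [39, 46], col totals [47, 38], n=85
χ² = (29−21.56)²/21.56 + (10−17.44)²/17.44 + (18−25.44)²/25.44 + (28−20.56)²/20.56 = 10.5962
df = 1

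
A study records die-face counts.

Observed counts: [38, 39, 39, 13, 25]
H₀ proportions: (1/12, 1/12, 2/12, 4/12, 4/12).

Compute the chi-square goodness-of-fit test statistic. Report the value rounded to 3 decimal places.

n = 154; E_i = n·p_i = [12.83, 12.83, 25.67, 51.33, 51.33]
χ² = (38−12.83)²/12.83 + (39−12.83)²/12.83 + (39−25.67)²/25.67 + (13−51.33)²/51.33 + (25−51.33)²/51.33 = 151.7662
df = 4

test statistic = 151.766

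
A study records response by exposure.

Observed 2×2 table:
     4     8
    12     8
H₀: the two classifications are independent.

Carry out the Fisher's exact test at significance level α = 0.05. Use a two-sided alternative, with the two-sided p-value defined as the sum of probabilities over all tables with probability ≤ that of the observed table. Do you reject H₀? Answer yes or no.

reject H₀: no

Margins: r₁=12, r₂=20, c₁=16, c₂=16, n=32
p_obs = C(12,4)·C(20,12)/C(32,16); sum pmf over tables with pmf ≤ p_obs
p-value (two-sided) = 0.27337
At α=0.05: p ≥ α → fail to reject H₀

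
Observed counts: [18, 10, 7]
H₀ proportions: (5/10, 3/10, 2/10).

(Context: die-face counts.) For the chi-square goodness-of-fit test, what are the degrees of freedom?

df = k − 1 = 3 − 1 = 2

degrees of freedom = 2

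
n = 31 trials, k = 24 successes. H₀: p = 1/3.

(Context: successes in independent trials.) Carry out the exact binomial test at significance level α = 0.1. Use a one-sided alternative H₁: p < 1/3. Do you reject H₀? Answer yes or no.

reject H₀: no

Exact binomial: n=31, k=24, p₀=1/3=0.3333
P(X≤24) from Σ C(n,i)·p₀^i·(1−p₀)^(n−i)
p-value (one-sided, H₁ less) = 1.00000
At α=0.1: p ≥ α → fail to reject H₀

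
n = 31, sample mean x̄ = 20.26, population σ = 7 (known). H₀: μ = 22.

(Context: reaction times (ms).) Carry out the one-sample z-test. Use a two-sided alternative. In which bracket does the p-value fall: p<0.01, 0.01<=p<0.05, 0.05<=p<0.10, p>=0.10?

p-value bracket: p>=0.10

SE = σ/√n = 7/√31 = 1.2572
z = (x̄−μ₀)/SE = (20.26−22)/1.2572 = -1.3840
p-value (two-sided) = 0.16636
→ bracket: p>=0.10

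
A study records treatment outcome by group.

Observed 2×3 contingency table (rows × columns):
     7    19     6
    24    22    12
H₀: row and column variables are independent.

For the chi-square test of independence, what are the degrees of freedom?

degrees of freedom = 2

df = (r−1)(c−1) = (2−1)·(3−1) = 2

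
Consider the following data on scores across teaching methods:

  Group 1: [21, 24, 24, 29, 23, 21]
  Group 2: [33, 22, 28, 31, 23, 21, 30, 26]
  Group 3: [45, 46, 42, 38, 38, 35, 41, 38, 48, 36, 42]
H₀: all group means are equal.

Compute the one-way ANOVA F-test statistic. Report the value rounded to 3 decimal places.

Group means [23.67, 26.75, 40.82], grand mean 32.200
SSB = Σnᵢ(x̄ᵢ−x̄)² = 1491.530; SSW = ΣΣ(x−x̄ᵢ)² = 362.470
MSB = 1491.530/2 = 745.7652; MSW = 362.470/22 = 16.4759
F = MSB/MSW = 45.2640
df = (2, 22)

test statistic = 45.264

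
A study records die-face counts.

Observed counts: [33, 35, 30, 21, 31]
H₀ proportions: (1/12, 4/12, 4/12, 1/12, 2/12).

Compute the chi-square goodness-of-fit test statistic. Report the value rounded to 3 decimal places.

n = 150; E_i = n·p_i = [12.50, 50.00, 50.00, 12.50, 25.00]
χ² = (33−12.50)²/12.50 + (35−50.00)²/50.00 + (30−50.00)²/50.00 + (21−12.50)²/12.50 + (31−25.00)²/25.00 = 53.3400
df = 4

test statistic = 53.340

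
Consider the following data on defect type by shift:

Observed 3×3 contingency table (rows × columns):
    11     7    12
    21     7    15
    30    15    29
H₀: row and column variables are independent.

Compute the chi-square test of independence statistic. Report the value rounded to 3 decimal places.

Row totals [30, 43, 74], col totals [62, 29, 56], n=147
χ² = (11−12.65)²/12.65 + (7−5.92)²/5.92 + (12−11.43)²/11.43 + (21−18.14)²/18.14 + (7−8.48)²/8.48 + (15−16.38)²/16.38 + (30−31.21)²/31.21 + (15−14.60)²/14.60 + (29−28.19)²/28.19 = 1.3514
df = 4

test statistic = 1.351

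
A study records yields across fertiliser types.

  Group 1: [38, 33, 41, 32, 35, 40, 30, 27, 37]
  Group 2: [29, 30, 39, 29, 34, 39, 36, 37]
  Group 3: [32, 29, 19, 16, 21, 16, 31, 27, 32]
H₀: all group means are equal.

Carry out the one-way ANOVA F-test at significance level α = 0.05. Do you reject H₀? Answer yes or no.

Group means [34.78, 34.12, 24.78], grand mean 31.115
SSB = Σnᵢ(x̄ᵢ−x̄)² = 554.668; SSW = ΣΣ(x−x̄ᵢ)² = 671.986
MSB = 554.668/2 = 277.3339; MSW = 671.986/23 = 29.2168
F = MSB/MSW = 9.4923
df = (2, 23)
p-value (upper-tail) = 0.00099
At α=0.05: p < α → reject H₀

reject H₀: yes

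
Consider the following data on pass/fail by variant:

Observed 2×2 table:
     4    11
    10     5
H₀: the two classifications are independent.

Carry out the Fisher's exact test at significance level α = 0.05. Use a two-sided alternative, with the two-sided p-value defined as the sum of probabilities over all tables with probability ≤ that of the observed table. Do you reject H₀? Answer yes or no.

Margins: r₁=15, r₂=15, c₁=14, c₂=16, n=30
p_obs = C(15,4)·C(15,10)/C(30,14); sum pmf over tables with pmf ≤ p_obs
p-value (two-sided) = 0.06560
At α=0.05: p ≥ α → fail to reject H₀

reject H₀: no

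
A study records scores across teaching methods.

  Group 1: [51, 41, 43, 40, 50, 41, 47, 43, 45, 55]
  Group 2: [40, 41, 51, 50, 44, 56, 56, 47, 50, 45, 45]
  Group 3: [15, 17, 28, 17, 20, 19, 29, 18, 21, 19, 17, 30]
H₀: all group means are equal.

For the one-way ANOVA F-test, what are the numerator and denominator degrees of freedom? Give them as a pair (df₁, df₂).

k = 3 groups, N = 33 total
df = (k−1, N−k) = (3−1, 33−3) = (2, 30)

degrees of freedom = [2, 30]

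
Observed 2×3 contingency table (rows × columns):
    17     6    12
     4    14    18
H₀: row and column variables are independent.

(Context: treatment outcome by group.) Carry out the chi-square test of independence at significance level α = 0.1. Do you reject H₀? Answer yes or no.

reject H₀: yes

Row totals [35, 36], col totals [21, 20, 30], n=71
χ² = (17−10.35)²/10.35 + (6−9.86)²/9.86 + (12−14.79)²/14.79 + (4−10.65)²/10.65 + (14−10.14)²/10.14 + (18−15.21)²/15.21 = 12.4360
df = 2
p-value (upper-tail) = 0.00199
At α=0.1: p < α → reject H₀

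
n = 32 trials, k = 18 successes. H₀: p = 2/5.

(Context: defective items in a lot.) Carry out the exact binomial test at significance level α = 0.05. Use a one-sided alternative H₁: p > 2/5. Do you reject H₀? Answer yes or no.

Exact binomial: n=32, k=18, p₀=2/5=0.4000
P(X≥18) from Σ C(n,i)·p₀^i·(1−p₀)^(n−i)
p-value (one-sided, H₁ greater) = 0.04627
At α=0.05: p < α → reject H₀

reject H₀: yes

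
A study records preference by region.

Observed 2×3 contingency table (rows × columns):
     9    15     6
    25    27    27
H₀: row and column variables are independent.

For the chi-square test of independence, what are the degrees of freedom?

degrees of freedom = 2

df = (r−1)(c−1) = (2−1)·(3−1) = 2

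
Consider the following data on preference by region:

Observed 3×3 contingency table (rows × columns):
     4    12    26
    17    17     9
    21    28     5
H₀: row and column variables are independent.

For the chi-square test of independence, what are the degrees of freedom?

df = (r−1)(c−1) = (3−1)·(3−1) = 4

degrees of freedom = 4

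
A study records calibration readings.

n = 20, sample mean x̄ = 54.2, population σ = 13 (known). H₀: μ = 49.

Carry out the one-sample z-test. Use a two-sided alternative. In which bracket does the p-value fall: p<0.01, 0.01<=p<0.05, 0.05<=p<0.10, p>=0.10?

SE = σ/√n = 13/√20 = 2.9069
z = (x̄−μ₀)/SE = (54.2−49)/2.9069 = 1.7889
p-value (two-sided) = 0.07364
→ bracket: 0.05<=p<0.10

p-value bracket: 0.05<=p<0.10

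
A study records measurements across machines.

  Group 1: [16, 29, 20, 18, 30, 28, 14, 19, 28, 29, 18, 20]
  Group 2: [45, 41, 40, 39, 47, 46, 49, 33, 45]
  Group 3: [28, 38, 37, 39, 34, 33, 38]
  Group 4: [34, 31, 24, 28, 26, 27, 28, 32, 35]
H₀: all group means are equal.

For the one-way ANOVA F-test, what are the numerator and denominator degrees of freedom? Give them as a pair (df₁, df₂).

degrees of freedom = [3, 33]

k = 4 groups, N = 37 total
df = (k−1, N−k) = (4−1, 37−4) = (3, 33)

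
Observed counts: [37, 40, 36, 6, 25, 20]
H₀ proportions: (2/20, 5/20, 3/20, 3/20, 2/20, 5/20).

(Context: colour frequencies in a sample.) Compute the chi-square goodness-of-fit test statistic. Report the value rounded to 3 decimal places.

test statistic = 60.512

n = 164; E_i = n·p_i = [16.40, 41.00, 24.60, 24.60, 16.40, 41.00]
χ² = (37−16.40)²/16.40 + (40−41.00)²/41.00 + (36−24.60)²/24.60 + (6−24.60)²/24.60 + (25−16.40)²/16.40 + (20−41.00)²/41.00 = 60.5122
df = 5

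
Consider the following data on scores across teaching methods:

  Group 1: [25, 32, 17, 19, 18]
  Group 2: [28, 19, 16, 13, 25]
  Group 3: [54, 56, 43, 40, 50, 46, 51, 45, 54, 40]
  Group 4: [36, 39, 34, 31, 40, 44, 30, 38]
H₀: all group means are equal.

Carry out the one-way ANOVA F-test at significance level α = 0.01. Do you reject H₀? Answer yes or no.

Group means [22.20, 20.20, 47.90, 36.50], grand mean 35.107
SSB = Σnᵢ(x̄ᵢ−x̄)² = 3596.179; SSW = ΣΣ(x−x̄ᵢ)² = 784.500
MSB = 3596.179/3 = 1198.7262; MSW = 784.500/24 = 32.6875
F = MSB/MSW = 36.6723
df = (3, 24)
p-value (upper-tail) = 0.00000
At α=0.01: p < α → reject H₀

reject H₀: yes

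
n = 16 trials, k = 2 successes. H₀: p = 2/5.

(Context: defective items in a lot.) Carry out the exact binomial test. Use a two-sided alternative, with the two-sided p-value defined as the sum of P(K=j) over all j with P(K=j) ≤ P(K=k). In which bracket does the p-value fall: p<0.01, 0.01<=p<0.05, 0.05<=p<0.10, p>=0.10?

Exact binomial: n=16, k=2, p₀=2/5=0.4000
P(X=j) = C(n,j)·p₀^j·(1−p₀)^(n−j); p = Σ P(X=j) over j with P(X=j) ≤ P(X=2)
p-value (two-sided) = 0.03748
→ bracket: 0.01<=p<0.05

p-value bracket: 0.01<=p<0.05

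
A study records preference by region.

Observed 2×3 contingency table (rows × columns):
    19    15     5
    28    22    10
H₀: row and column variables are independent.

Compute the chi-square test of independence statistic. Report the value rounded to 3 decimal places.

test statistic = 0.272

Row totals [39, 60], col totals [47, 37, 15], n=99
χ² = (19−18.52)²/18.52 + (15−14.58)²/14.58 + (5−5.91)²/5.91 + (28−28.48)²/28.48 + (22−22.42)²/22.42 + (10−9.09)²/9.09 = 0.2721
df = 2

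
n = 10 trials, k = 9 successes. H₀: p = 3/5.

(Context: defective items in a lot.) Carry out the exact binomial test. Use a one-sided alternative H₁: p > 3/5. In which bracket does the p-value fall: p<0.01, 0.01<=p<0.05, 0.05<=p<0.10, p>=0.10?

Exact binomial: n=10, k=9, p₀=3/5=0.6000
P(X≥9) from Σ C(n,i)·p₀^i·(1−p₀)^(n−i)
p-value (one-sided, H₁ greater) = 0.04636
→ bracket: 0.01<=p<0.05

p-value bracket: 0.01<=p<0.05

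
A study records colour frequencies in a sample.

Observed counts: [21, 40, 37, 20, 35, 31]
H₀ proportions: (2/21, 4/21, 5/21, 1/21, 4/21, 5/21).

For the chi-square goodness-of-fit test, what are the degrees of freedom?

df = k − 1 = 6 − 1 = 5

degrees of freedom = 5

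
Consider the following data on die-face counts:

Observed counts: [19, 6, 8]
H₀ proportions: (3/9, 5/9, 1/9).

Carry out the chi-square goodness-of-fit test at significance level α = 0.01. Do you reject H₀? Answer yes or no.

reject H₀: yes

n = 33; E_i = n·p_i = [11.00, 18.33, 3.67]
χ² = (19−11.00)²/11.00 + (6−18.33)²/18.33 + (8−3.67)²/3.67 = 19.2364
df = 2
p-value (upper-tail) = 0.00007
At α=0.01: p < α → reject H₀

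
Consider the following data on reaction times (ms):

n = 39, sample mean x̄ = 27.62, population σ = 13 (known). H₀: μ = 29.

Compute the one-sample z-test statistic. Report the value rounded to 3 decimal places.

SE = σ/√n = 13/√39 = 2.0817
z = (x̄−μ₀)/SE = (27.62−29)/2.0817 = -0.6629

test statistic = -0.663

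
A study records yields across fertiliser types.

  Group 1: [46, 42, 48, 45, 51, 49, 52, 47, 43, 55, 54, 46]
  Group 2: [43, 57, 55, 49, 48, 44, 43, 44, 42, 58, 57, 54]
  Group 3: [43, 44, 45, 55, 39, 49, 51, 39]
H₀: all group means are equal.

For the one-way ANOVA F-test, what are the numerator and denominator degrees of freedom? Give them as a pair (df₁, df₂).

degrees of freedom = [2, 29]

k = 3 groups, N = 32 total
df = (k−1, N−k) = (3−1, 32−3) = (2, 29)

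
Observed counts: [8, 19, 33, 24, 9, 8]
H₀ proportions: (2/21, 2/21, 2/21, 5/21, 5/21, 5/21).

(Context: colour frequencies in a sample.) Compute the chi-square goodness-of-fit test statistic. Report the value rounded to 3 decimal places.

test statistic = 86.378

n = 101; E_i = n·p_i = [9.62, 9.62, 9.62, 24.05, 24.05, 24.05]
χ² = (8−9.62)²/9.62 + (19−9.62)²/9.62 + (33−9.62)²/9.62 + (24−24.05)²/24.05 + (9−24.05)²/24.05 + (8−24.05)²/24.05 = 86.3782
df = 5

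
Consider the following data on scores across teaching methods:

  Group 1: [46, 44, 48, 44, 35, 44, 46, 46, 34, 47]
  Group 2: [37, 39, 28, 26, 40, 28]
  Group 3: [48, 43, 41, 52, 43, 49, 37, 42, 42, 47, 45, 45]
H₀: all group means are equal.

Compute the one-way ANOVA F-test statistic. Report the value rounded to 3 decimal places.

test statistic = 12.114

Group means [43.40, 33.00, 44.50], grand mean 41.643
SSB = Σnᵢ(x̄ᵢ−x̄)² = 577.029; SSW = ΣΣ(x−x̄ᵢ)² = 595.400
MSB = 577.029/2 = 288.5143; MSW = 595.400/25 = 23.8160
F = MSB/MSW = 12.1143
df = (2, 25)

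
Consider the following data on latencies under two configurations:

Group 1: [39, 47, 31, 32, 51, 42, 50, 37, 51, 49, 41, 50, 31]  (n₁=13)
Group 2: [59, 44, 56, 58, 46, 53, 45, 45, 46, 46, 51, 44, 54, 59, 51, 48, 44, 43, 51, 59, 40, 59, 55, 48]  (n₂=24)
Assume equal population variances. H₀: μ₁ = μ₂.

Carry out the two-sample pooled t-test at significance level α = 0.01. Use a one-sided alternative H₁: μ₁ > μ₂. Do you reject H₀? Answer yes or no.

x̄₁=42.385, s₁=7.848, n₁=13
x̄₂=50.167, s₂=6.041, n₂=24
s_p² = [12·7.848² + 23·6.041²]/35 = 45.0974
SE = √(s_p²·(1/13+1/24)) = 2.3126
t = (42.385−50.167)/2.3126 = -3.3651
df = 35
p-value (one-sided, H₁ greater) = 0.99907
At α=0.01: p ≥ α → fail to reject H₀

reject H₀: no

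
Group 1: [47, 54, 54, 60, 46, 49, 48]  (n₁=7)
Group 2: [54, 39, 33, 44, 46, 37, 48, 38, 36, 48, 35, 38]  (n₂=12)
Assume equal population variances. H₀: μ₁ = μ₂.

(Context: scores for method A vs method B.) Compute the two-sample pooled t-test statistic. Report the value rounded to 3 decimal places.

test statistic = 3.428

x̄₁=51.143, s₁=5.047, n₁=7
x̄₂=41.333, s₂=6.485, n₂=12
s_p² = [6·5.047² + 11·6.485²]/17 = 36.2073
SE = √(s_p²·(1/7+1/12)) = 2.8618
t = (51.143−41.333)/2.8618 = 3.4278
df = 17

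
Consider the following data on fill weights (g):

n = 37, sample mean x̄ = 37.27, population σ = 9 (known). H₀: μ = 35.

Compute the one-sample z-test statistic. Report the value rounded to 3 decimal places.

SE = σ/√n = 9/√37 = 1.4796
z = (x̄−μ₀)/SE = (37.27−35)/1.4796 = 1.5342

test statistic = 1.534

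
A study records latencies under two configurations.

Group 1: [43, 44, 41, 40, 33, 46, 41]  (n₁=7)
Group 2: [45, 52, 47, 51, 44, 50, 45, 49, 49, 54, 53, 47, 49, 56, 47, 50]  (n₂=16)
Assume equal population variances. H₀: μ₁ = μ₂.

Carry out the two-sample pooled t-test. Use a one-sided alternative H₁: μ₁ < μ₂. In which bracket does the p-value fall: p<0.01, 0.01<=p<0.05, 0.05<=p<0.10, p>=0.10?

x̄₁=41.143, s₁=4.140, n₁=7
x̄₂=49.250, s₂=3.396, n₂=16
s_p² = [6·4.140² + 15·3.396²]/21 = 13.1361
SE = √(s_p²·(1/7+1/16)) = 1.6424
t = (41.143−49.250)/1.6424 = -4.9361
df = 21
p-value (one-sided, H₁ less) = 0.00003
→ bracket: p<0.01

p-value bracket: p<0.01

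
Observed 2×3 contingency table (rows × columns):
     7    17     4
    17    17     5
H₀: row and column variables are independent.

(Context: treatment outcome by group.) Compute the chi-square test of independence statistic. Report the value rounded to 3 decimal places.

Row totals [28, 39], col totals [24, 34, 9], n=67
χ² = (7−10.03)²/10.03 + (17−14.21)²/14.21 + (4−3.76)²/3.76 + (17−13.97)²/13.97 + (17−19.79)²/19.79 + (5−5.24)²/5.24 = 2.5403
df = 2

test statistic = 2.540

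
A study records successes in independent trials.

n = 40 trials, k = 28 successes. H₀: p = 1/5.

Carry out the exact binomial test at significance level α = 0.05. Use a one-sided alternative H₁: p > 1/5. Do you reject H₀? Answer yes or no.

Exact binomial: n=40, k=28, p₀=1/5=0.2000
P(X≥28) from Σ C(n,i)·p₀^i·(1−p₀)^(n−i)
p-value (one-sided, H₁ greater) = 0.00000
At α=0.05: p < α → reject H₀

reject H₀: yes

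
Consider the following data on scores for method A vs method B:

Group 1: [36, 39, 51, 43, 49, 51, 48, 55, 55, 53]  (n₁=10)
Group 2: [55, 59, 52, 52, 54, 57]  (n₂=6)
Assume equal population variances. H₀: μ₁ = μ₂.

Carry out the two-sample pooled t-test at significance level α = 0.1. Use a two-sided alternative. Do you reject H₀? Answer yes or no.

x̄₁=48.000, s₁=6.600, n₁=10
x̄₂=54.833, s₂=2.787, n₂=6
s_p² = [9·6.600² + 5·2.787²]/14 = 30.7738
SE = √(s_p²·(1/10+1/6)) = 2.8647
t = (48.000−54.833)/2.8647 = -2.3854
df = 14
p-value (two-sided) = 0.03174
At α=0.1: p < α → reject H₀

reject H₀: yes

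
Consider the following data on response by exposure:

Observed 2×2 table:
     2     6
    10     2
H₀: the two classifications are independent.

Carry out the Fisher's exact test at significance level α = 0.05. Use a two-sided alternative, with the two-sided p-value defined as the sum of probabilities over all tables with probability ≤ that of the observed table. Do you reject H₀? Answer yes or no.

reject H₀: yes

Margins: r₁=8, r₂=12, c₁=12, c₂=8, n=20
p_obs = C(8,2)·C(12,10)/C(20,12); sum pmf over tables with pmf ≤ p_obs
p-value (two-sided) = 0.01937
At α=0.05: p < α → reject H₀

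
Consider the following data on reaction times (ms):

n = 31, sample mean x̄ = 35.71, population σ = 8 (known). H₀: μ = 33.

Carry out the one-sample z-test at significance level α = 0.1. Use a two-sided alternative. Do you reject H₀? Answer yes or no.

reject H₀: yes

SE = σ/√n = 8/√31 = 1.4368
z = (x̄−μ₀)/SE = (35.71−33)/1.4368 = 1.8861
p-value (two-sided) = 0.05928
At α=0.1: p < α → reject H₀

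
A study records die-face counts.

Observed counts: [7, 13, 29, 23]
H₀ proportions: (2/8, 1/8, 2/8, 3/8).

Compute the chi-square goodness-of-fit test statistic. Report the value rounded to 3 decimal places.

test statistic = 15.815

n = 72; E_i = n·p_i = [18.00, 9.00, 18.00, 27.00]
χ² = (7−18.00)²/18.00 + (13−9.00)²/9.00 + (29−18.00)²/18.00 + (23−27.00)²/27.00 = 15.8148
df = 3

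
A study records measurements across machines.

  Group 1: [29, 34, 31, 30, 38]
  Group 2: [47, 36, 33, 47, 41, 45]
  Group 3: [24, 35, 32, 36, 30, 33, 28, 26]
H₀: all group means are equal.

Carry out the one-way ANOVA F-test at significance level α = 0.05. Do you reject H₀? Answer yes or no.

Group means [32.40, 41.50, 30.50], grand mean 34.474
SSB = Σnᵢ(x̄ᵢ−x̄)² = 444.037; SSW = ΣΣ(x−x̄ᵢ)² = 356.700
MSB = 444.037/2 = 222.0184; MSW = 356.700/16 = 22.2937
F = MSB/MSW = 9.9588
df = (2, 16)
p-value (upper-tail) = 0.00155
At α=0.05: p < α → reject H₀

reject H₀: yes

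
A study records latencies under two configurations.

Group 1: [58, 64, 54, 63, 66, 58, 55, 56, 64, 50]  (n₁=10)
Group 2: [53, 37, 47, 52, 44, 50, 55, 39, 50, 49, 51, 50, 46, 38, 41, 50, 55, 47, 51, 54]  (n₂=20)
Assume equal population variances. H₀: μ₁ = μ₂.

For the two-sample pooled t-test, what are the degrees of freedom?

degrees of freedom = 28

df = n₁ + n₂ − 2 = 10 + 20 − 2 = 28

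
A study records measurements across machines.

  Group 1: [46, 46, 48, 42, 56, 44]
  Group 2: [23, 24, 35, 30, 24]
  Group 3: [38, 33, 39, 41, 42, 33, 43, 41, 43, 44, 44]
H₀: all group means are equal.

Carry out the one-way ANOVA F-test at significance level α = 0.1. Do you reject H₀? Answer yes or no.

reject H₀: yes

Group means [47.00, 27.20, 40.09], grand mean 39.045
SSB = Σnᵢ(x̄ᵢ−x̄)² = 1093.245; SSW = ΣΣ(x−x̄ᵢ)² = 383.709
MSB = 1093.245/2 = 546.6227; MSW = 383.709/19 = 20.1952
F = MSB/MSW = 27.0669
df = (2, 19)
p-value (upper-tail) = 0.00000
At α=0.1: p < α → reject H₀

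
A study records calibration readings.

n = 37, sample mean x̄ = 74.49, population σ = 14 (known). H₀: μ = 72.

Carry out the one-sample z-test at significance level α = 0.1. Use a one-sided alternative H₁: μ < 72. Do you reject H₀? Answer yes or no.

reject H₀: no

SE = σ/√n = 14/√37 = 2.3016
z = (x̄−μ₀)/SE = (74.49−72)/2.3016 = 1.0819
p-value (one-sided, H₁ less) = 0.86034
At α=0.1: p ≥ α → fail to reject H₀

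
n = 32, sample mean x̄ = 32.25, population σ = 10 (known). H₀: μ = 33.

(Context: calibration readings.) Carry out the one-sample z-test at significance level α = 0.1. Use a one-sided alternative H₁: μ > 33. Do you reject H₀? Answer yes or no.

reject H₀: no

SE = σ/√n = 10/√32 = 1.7678
z = (x̄−μ₀)/SE = (32.25−33)/1.7678 = -0.4243
p-value (one-sided, H₁ greater) = 0.66431
At α=0.1: p ≥ α → fail to reject H₀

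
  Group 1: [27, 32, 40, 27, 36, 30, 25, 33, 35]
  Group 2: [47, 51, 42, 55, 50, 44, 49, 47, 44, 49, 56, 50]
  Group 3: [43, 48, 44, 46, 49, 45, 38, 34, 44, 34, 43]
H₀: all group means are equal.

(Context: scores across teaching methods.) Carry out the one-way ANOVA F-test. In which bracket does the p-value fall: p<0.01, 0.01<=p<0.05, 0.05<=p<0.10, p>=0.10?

p-value bracket: p<0.01

Group means [31.67, 48.67, 42.55], grand mean 41.781
SSB = Σnᵢ(x̄ᵢ−x̄)² = 1496.075; SSW = ΣΣ(x−x̄ᵢ)² = 649.394
MSB = 1496.075/2 = 748.0374; MSW = 649.394/29 = 22.3929
F = MSB/MSW = 33.4051
df = (2, 29)
p-value (upper-tail) = 0.00000
→ bracket: p<0.01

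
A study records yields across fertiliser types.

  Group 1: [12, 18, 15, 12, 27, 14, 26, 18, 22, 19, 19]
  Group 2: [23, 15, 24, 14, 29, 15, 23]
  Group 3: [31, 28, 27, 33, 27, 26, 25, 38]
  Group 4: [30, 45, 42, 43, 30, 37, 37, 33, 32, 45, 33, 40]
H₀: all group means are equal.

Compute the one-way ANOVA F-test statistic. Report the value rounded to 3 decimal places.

Group means [18.36, 20.43, 29.38, 37.25], grand mean 27.026
SSB = Σnᵢ(x̄ᵢ−x̄)² = 2428.589; SSW = ΣΣ(x−x̄ᵢ)² = 944.385
MSB = 2428.589/3 = 809.5296; MSW = 944.385/34 = 27.7760
F = MSB/MSW = 29.1449
df = (3, 34)

test statistic = 29.145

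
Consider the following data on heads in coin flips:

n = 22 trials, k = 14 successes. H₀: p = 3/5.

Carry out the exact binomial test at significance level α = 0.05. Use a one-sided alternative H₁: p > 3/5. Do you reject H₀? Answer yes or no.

reject H₀: no

Exact binomial: n=22, k=14, p₀=3/5=0.6000
P(X≥14) from Σ C(n,i)·p₀^i·(1−p₀)^(n−i)
p-value (one-sided, H₁ greater) = 0.45405
At α=0.05: p ≥ α → fail to reject H₀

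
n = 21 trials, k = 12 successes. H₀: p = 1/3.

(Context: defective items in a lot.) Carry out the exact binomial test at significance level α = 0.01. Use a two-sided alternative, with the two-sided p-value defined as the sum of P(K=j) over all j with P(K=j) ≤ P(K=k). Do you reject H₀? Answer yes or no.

reject H₀: no

Exact binomial: n=21, k=12, p₀=1/3=0.3333
P(X=j) = C(n,j)·p₀^j·(1−p₀)^(n−j); p = Σ P(X=j) over j with P(X=j) ≤ P(X=12)
p-value (two-sided) = 0.03403
At α=0.01: p ≥ α → fail to reject H₀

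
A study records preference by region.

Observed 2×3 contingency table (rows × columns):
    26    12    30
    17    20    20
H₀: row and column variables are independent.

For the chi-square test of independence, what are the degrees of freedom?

degrees of freedom = 2

df = (r−1)(c−1) = (2−1)·(3−1) = 2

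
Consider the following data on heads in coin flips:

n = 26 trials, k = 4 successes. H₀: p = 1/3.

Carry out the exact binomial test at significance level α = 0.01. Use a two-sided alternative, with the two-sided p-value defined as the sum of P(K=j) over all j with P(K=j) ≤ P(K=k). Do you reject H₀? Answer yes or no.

Exact binomial: n=26, k=4, p₀=1/3=0.3333
P(X=j) = C(n,j)·p₀^j·(1−p₀)^(n−j); p = Σ P(X=j) over j with P(X=j) ≤ P(X=4)
p-value (two-sided) = 0.06052
At α=0.01: p ≥ α → fail to reject H₀

reject H₀: no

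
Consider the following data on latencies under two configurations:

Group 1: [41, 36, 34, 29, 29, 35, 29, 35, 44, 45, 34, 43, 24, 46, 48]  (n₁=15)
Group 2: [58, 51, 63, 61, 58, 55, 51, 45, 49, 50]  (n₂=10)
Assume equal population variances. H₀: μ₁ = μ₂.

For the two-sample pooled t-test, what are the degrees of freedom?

df = n₁ + n₂ − 2 = 15 + 10 − 2 = 23

degrees of freedom = 23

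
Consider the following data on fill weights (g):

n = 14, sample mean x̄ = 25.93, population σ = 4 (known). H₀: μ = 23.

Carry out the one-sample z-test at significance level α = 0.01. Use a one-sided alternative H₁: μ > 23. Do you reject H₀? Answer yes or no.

SE = σ/√n = 4/√14 = 1.0690
z = (x̄−μ₀)/SE = (25.93−23)/1.0690 = 2.7408
p-value (one-sided, H₁ greater) = 0.00306
At α=0.01: p < α → reject H₀

reject H₀: yes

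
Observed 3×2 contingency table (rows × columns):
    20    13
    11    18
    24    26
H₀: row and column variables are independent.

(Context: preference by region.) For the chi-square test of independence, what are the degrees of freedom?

df = (r−1)(c−1) = (3−1)·(2−1) = 2

degrees of freedom = 2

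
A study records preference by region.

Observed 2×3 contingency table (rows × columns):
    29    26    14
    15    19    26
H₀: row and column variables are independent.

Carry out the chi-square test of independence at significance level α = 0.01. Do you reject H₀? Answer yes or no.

reject H₀: no

Row totals [69, 60], col totals [44, 45, 40], n=129
χ² = (29−23.53)²/23.53 + (26−24.07)²/24.07 + (14−21.40)²/21.40 + (15−20.47)²/20.47 + (19−20.93)²/20.93 + (26−18.60)²/18.60 = 8.5572
df = 2
p-value (upper-tail) = 0.01386
At α=0.01: p ≥ α → fail to reject H₀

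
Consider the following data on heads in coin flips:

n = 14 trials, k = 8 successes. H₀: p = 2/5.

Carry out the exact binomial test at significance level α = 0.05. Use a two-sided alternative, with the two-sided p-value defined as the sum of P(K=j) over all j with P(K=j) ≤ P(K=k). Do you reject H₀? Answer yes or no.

Exact binomial: n=14, k=8, p₀=2/5=0.4000
P(X=j) = C(n,j)·p₀^j·(1−p₀)^(n−j); p = Σ P(X=j) over j with P(X=j) ≤ P(X=8)
p-value (two-sided) = 0.27445
At α=0.05: p ≥ α → fail to reject H₀

reject H₀: no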